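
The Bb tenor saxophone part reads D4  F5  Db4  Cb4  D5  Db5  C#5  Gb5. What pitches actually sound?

C3 Eb4 Cb3 Bbb2 C4 Cb4 B3 Fb4

The Bb tenor saxophone sounds a major ninth below written, so transpose each written note down a major ninth.
D4 → C3
F5 → Eb4
Db4 → Cb3
Cb4 → Bbb2
D5 → C4
Db5 → Cb4
C#5 → B3
Gb5 → Fb4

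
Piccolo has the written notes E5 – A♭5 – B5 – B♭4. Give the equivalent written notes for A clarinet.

G6 Cb7 D7 Db6

First find concert pitch: the piccolo sounds a perfect octave above written, so E5 A♭5 B5 B♭4 sounds E6 Ab6 B6 Bb5.
Then write for A clarinet: it sounds a minor third below written, so the part must be a minor third above concert.
E6 → G6
Ab6 → Cb7
B6 → D7
Bb5 → Db6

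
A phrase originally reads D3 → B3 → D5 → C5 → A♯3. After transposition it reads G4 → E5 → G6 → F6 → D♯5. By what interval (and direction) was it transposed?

up a perfect eleventh

Take the first pair: D3 → G4. D to G spans 11 letter names, so the interval is some kind of eleventh.
D3 to G4 is 17 semitones, which makes it a perfect eleventh; the second version is higher, so the direction is up.
Checking another pair — A#3 → D#5 — gives the same interval.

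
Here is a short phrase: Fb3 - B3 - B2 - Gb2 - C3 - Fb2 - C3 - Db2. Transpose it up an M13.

Fb3: a thirteenth up reaches D, and 21 semitones makes it Db5.
B3: a thirteenth up reaches G, and 21 semitones makes it G#5.
B2 up a major thirteenth is G#4.
Gb2 up a major thirteenth is Eb4.
A major thirteenth up from C3 gives A4.
A major thirteenth up from Fb2 gives Db4.
A major thirteenth up from C3 gives A4.
Db2 up a major thirteenth is Bb3.

Db5 G#5 G#4 Eb4 A4 Db4 A4 Bb3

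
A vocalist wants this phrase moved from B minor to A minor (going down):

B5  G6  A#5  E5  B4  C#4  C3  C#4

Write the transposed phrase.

A5 F6 G#5 D5 A4 B3 Bb2 B3

From B down to A is a major second; apply that to each pitch.
B5 → A5
G6 → F6
A#5 → G#5
E5 → D5
B4 → A4
C#4 → B3
C3 → Bb2
C#4 → B3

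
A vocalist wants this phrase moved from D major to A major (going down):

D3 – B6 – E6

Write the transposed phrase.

D major to A major down is a perfect fourth, so every note moves down by that interval.
D3 gives A2
B6 gives F#6
E6 gives B5

A2 F#6 B5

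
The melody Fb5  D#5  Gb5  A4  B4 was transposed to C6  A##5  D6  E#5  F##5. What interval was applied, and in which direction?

up an augmented fifth

From Fb5 to C6 is 5 letter names — a fifth of some quality.
Fb5 to C6 is 8 semitones, which makes it an augmented fifth; the second version is higher, so the direction is up.
Checking another pair — B4 → F##5 — gives the same interval.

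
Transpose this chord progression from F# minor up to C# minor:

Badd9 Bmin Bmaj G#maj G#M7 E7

F# minor up to C# minor is a perfect fifth; each chord root moves by that interval while the quality stays the same.
Badd9: root B up a perfect fifth → F#, giving F#add9.
Bmin: root B up a perfect fifth → F#, giving F#min.
Bmaj: root B up a perfect fifth → F#, giving F#maj.
G#maj: root G# up a perfect fifth → D#, giving D#maj.
G#M7: root G# up a perfect fifth → D#, giving D#M7.
E7: root E up a perfect fifth → B, giving B7.

F#add9 F#min F#maj D#maj D#M7 B7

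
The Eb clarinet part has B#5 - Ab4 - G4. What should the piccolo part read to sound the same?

D#5 Cb4 Bb3

First find concert pitch: the Eb clarinet sounds a minor third above written, so B#5 Ab4 G4 sounds D#6 Cb5 Bb4.
Then write for piccolo: it sounds a perfect octave above written, so the part must be a perfect octave below concert.
D#6 → D#5
Cb5 → Cb4
Bb4 → Bb3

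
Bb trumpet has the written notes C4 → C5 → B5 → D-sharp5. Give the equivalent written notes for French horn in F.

First find concert pitch: the Bb trumpet sounds a major second below written, so C4 C5 B5 D-sharp5 sounds Bb3 Bb4 A5 C#5.
Then write for French horn in F: it sounds a perfect fifth below written, so the part must be a perfect fifth above concert.
Bb3 → F4
Bb4 → F5
A5 → E6
C#5 → G#5

F4 F5 E6 G#5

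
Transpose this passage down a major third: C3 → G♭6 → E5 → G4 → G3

Ab2 Ebb6 C5 Eb4 Eb3

A major third down from C3 gives Ab2.
Gb6: a third down reaches E, and 4 semitones makes it Ebb6.
A major third down from E5 gives C5.
G4 down a major third is Eb4.
G3 down a major third is Eb3.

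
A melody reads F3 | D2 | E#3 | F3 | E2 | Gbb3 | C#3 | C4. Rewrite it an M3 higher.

F3 up a major third is A3.
D2: a third up reaches F, and 4 semitones makes it F#2.
A major third up from E#3 gives G##3.
F3 up a major third is A3.
E2: a third up reaches G, and 4 semitones makes it G#2.
A major third up from Gbb3 gives Bbb3.
C#3: a third up reaches E, and 4 semitones makes it E#3.
C4: a third up reaches E, and 4 semitones makes it E4.

A3 F#2 G##3 A3 G#2 Bbb3 E#3 E4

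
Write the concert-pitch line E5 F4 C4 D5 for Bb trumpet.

The Bb trumpet sounds a major second below written, so the written part must be a major second above concert — transpose each note up.
E5 to F#5
F4 to G4
C4 to D4
D5 to E5

F#5 G4 D4 E5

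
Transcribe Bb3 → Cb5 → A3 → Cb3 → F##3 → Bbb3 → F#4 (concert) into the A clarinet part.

Db4 Ebb5 C4 Ebb3 A#3 Dbb4 A4

The A clarinet sounds a minor third below written, so the written part must be a minor third above concert — transpose each note up.
Bb3 to Db4
Cb5 to Ebb5
A3 to C4
Cb3 to Ebb3
F##3 to A#3
Bbb3 to Dbb4
F#4 to A4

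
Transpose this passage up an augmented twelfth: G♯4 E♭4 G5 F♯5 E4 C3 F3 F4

D##6 B5 D#7 C##7 B#5 G#4 C#5 C#6

G#4 becomes D##6
Eb4 becomes B5
G5 becomes D#7
F#5 becomes C##7
E4 becomes B#5
C3 becomes G#4
F3 becomes C#5
F4 becomes C#6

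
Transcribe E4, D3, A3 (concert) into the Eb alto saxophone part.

Written C4 sounds as Eb3 on the Eb alto saxophone, so concert pitches are written a major sixth up.
E4 to C#5
D3 to B3
A3 to F#4

C#5 B3 F#4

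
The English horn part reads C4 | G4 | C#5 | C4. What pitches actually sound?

F3 C4 F#4 F3

Written C4 on the English horn sounds as F3, a perfect fifth lower; apply that shift to every note.
C4 gives F3
G4 gives C4
C#5 gives F#4
C4 gives F3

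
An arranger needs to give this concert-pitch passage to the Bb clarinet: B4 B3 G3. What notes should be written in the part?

The Bb clarinet sounds a major second below written, so the written part must be a major second above concert — transpose each note up.
B4 to C#5
B3 to C#4
G3 to A3

C#5 C#4 A3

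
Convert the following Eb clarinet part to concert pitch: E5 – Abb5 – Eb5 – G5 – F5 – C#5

Written C4 on the Eb clarinet sounds as Eb4, a minor third higher; apply that shift to every note.
E5 -> G5
Abb5 -> Cbb6
Eb5 -> Gb5
G5 -> Bb5
F5 -> Ab5
C#5 -> E5

G5 Cbb6 Gb5 Bb5 Ab5 E5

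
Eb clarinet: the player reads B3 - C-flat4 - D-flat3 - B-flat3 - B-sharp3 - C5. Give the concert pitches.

D4 Ebb4 Fb3 Db4 D#4 Eb5

The Eb clarinet sounds a minor third above written, so transpose each written note up a minor third.
B3 becomes D4
Cb4 becomes Ebb4
Db3 becomes Fb3
Bb3 becomes Db4
B#3 becomes D#4
C5 becomes Eb5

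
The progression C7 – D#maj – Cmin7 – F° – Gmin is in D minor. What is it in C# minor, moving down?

D minor down to C# minor is a minor second; each chord root moves by that interval while the quality stays the same.
C7: root C down a minor second → B, giving B7.
D#maj: root D# down a minor second → C##, giving C##maj.
Cmin7: root C down a minor second → B, giving Bmin7.
F°: root F down a minor second → E, giving E°.
Gmin: root G down a minor second → F#, giving F#min.

B7 C##maj Bmin7 E° F#min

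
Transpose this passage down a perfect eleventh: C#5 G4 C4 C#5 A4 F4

C#5 to G#3
G4 to D3
C4 to G2
C#5 to G#3
A4 to E3
F4 to C3

G#3 D3 G2 G#3 E3 C3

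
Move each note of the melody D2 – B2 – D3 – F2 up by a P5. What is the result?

D2: a fifth up reaches A, and 7 semitones makes it A2.
B2 up a perfect fifth is F#3.
A perfect fifth up from D3 gives A3.
F2: a fifth up reaches C, and 7 semitones makes it C3.

A2 F#3 A3 C3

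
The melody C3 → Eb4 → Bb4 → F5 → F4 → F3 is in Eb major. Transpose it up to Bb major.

G3 Bb4 F5 C6 C5 C4

Eb major to Bb major up is a perfect fifth, so every note moves up by that interval.
C3 -> G3
Eb4 -> Bb4
Bb4 -> F5
F5 -> C6
F4 -> C5
F3 -> C4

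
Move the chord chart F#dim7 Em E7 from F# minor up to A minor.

Adim7 Gm G7

F# minor up to A minor is a minor third; each chord root moves by that interval while the quality stays the same.
F#dim7: root F# up a minor third → A, giving Adim7.
Em: root E up a minor third → G, giving Gm.
E7: root E up a minor third → G, giving G7.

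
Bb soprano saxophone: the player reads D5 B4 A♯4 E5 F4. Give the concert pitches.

C5 A4 G#4 D5 Eb4

The Bb soprano saxophone sounds a major second below written, so transpose each written note down a major second.
D5 → C5
B4 → A4
A#4 → G#4
E5 → D5
F4 → Eb4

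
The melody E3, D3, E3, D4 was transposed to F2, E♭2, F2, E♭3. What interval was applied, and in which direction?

down a major seventh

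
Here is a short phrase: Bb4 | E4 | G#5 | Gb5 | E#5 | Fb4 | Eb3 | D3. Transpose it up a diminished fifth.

Fb5 Bb4 D6 Dbb6 B5 Cbb5 Bbb3 Ab3

Bb4 gives Fb5
E4 gives Bb4
G#5 gives D6
Gb5 gives Dbb6
E#5 gives B5
Fb4 gives Cbb5
Eb3 gives Bbb3
D3 gives Ab3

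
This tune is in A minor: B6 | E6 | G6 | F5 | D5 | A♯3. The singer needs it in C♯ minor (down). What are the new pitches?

D#6 G#5 B5 A4 F#4 C##3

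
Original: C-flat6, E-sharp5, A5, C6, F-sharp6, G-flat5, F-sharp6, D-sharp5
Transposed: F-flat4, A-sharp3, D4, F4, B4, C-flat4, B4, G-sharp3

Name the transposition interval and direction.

Take the first pair: Cb6 → Fb4. C to F spans 12 letter names, so the interval is some kind of twelfth.
Fb4 to Cb6 is 19 semitones, which makes it a perfect twelfth; the second version is lower, so the direction is down.
Checking another pair — D#5 → G#3 — gives the same interval.

down a perfect twelfth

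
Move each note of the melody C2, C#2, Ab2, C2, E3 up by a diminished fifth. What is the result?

Gb2 G2 Ebb3 Gb2 Bb3

C2: a fifth up reaches G, and 6 semitones makes it Gb2.
A diminished fifth up from C#2 gives G2.
Ab2: a fifth up reaches E, and 6 semitones makes it Ebb3.
C2 up a diminished fifth is Gb2.
E3: a fifth up reaches B, and 6 semitones makes it Bb3.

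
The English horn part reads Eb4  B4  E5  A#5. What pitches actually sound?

Ab3 E4 A4 D#5

The English horn sounds a perfect fifth below written, so transpose each written note down a perfect fifth.
Eb4 to Ab3
B4 to E4
E5 to A4
A#5 to D#5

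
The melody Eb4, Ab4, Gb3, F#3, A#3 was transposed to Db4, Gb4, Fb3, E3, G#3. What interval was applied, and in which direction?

down a major second

Take the first pair: Eb4 → Db4. E to D spans 2 letter names, so the interval is some kind of second.
Db4 to Eb4 is 2 semitones, which makes it a major second; the second version is lower, so the direction is down.
Checking another pair — A#3 → G#3 — gives the same interval.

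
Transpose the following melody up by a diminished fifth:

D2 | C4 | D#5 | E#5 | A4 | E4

Ab2 Gb4 A5 B5 Eb5 Bb4

D2 to Ab2
C4 to Gb4
D#5 to A5
E#5 to B5
A4 to Eb5
E4 to Bb4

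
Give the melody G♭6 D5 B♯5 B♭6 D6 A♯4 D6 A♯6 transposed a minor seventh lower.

Ab5 E4 C##5 C6 E5 B#3 E5 B#5

Gb6 -> Ab5
D5 -> E4
B#5 -> C##5
Bb6 -> C6
D6 -> E5
A#4 -> B#3
D6 -> E5
A#6 -> B#5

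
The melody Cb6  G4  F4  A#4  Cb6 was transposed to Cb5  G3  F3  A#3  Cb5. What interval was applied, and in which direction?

Take the first pair: Cb6 → Cb5. C to C spans 8 letter names, so the interval is some kind of octave.
Cb5 to Cb6 is 12 semitones, which makes it a perfect octave; the second version is lower, so the direction is down.
Checking another pair — Cb6 → Cb5 — gives the same interval.

down a perfect octave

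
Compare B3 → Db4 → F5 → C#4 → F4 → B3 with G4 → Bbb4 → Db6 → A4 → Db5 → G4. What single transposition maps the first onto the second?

Take the first pair: B3 → G4. B to G spans 6 letter names, so the interval is some kind of sixth.
B3 to G4 is 8 semitones, which makes it a minor sixth; the second version is higher, so the direction is up.
Checking another pair — B3 → G4 — gives the same interval.

up a minor sixth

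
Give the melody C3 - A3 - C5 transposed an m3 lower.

A2 F#3 A4

C3 gives A2
A3 gives F#3
C5 gives A4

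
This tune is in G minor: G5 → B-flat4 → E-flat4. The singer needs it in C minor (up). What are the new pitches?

From G up to C is a perfect fourth; apply that to each pitch.
G5 -> C6
Bb4 -> Eb5
Eb4 -> Ab4

C6 Eb5 Ab4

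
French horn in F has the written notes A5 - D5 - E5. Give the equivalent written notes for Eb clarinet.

B4 E4 F#4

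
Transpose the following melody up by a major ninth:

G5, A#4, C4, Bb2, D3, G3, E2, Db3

G5 to A6
A#4 to B#5
C4 to D5
Bb2 to C4
D3 to E4
G3 to A4
E2 to F#3
Db3 to Eb4

A6 B#5 D5 C4 E4 A4 F#3 Eb4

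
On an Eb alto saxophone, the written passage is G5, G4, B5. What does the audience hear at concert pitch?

Bb4 Bb3 D5

The Eb alto saxophone sounds a major sixth below written, so transpose each written note down a major sixth.
G5 -> Bb4
G4 -> Bb3
B5 -> D5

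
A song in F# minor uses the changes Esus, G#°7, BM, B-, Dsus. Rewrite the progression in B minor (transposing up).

F# minor up to B minor is a perfect fourth; each chord root moves by that interval while the quality stays the same.
Esus: root E up a perfect fourth → A, giving Asus.
G#°7: root G# up a perfect fourth → C#, giving C#°7.
BM: root B up a perfect fourth → E, giving EM.
B-: root B up a perfect fourth → E, giving E-.
Dsus: root D up a perfect fourth → G, giving Gsus.

Asus C#°7 EM E- Gsus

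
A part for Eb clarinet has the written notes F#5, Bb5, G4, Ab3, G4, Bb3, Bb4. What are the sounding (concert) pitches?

A5 Db6 Bb4 Cb4 Bb4 Db4 Db5

Written C4 on the Eb clarinet sounds as Eb4, a minor third higher; apply that shift to every note.
F#5 gives A5
Bb5 gives Db6
G4 gives Bb4
Ab3 gives Cb4
G4 gives Bb4
Bb3 gives Db4
Bb4 gives Db5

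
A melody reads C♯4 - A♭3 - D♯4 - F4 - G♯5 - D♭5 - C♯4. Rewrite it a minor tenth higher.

E5 Cb5 F#5 Ab5 B6 Fb6 E5

C#4 → E5
Ab3 → Cb5
D#4 → F#5
F4 → Ab5
G#5 → B6
Db5 → Fb6
C#4 → E5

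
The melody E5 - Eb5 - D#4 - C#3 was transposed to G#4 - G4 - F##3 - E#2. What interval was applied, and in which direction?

down a minor sixth

From E5 to G#4 is 6 letter names — a sixth of some quality.
G#4 to E5 is 8 semitones, which makes it a minor sixth; the second version is lower, so the direction is down.
Checking another pair — C#3 → E#2 — gives the same interval.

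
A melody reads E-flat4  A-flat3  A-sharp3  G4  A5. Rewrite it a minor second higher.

A minor second up from Eb4 gives Fb4.
Ab3: a second up reaches B, and 1 semitone makes it Bbb3.
A minor second up from A#3 gives B3.
G4: a second up reaches A, and 1 semitone makes it Ab4.
A5 up a minor second is Bb5.

Fb4 Bbb3 B3 Ab4 Bb5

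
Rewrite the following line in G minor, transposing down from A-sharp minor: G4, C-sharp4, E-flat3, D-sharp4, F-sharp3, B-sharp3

Fb4 Bb3 Dbb3 C4 Eb3 A3

From A-sharp down to G is an augmented second; apply that to each pitch.
G4 to Fb4
C#4 to Bb3
Eb3 to Dbb3
D#4 to C4
F#3 to Eb3
B#3 to A3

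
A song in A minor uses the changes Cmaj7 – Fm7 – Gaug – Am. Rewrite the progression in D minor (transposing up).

Fmaj7 Bbm7 Caug Dm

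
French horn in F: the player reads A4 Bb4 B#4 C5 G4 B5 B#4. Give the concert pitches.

D4 Eb4 E#4 F4 C4 E5 E#4

Written C4 on the French horn in F sounds as F3, a perfect fifth lower; apply that shift to every note.
A4 to D4
Bb4 to Eb4
B#4 to E#4
C5 to F4
G4 to C4
B5 to E5
B#4 to E#4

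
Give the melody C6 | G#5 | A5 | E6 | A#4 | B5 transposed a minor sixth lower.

E5 B#4 C#5 G#5 C##4 D#5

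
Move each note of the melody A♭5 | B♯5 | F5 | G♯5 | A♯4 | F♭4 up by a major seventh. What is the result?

G6 A##6 E6 F##6 G##5 Eb5

Ab5 gives G6
B#5 gives A##6
F5 gives E6
G#5 gives F##6
A#4 gives G##5
Fb4 gives Eb5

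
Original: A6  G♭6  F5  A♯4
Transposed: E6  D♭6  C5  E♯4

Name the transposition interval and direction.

down a perfect fourth

From A6 to E6 is 4 letter names — a fourth of some quality.
E6 to A6 is 5 semitones, which makes it a perfect fourth; the second version is lower, so the direction is down.
Checking another pair — A#4 → E#4 — gives the same interval.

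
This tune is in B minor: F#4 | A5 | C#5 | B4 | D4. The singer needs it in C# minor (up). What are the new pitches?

G#4 B5 D#5 C#5 E4

From B up to C# is a major second; apply that to each pitch.
F#4 gives G#4
A5 gives B5
C#5 gives D#5
B4 gives C#5
D4 gives E4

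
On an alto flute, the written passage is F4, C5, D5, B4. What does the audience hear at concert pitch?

The alto flute sounds a perfect fourth below written, so transpose each written note down a perfect fourth.
F4 to C4
C5 to G4
D5 to A4
B4 to F#4

C4 G4 A4 F#4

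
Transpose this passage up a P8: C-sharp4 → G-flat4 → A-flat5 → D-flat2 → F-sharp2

C#5 Gb5 Ab6 Db3 F#3

C#4 becomes C#5
Gb4 becomes Gb5
Ab5 becomes Ab6
Db2 becomes Db3
F#2 becomes F#3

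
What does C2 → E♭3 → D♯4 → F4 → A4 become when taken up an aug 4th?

C2 up an augmented fourth is F#2.
Eb3: a fourth up reaches A, and 6 semitones makes it A3.
D#4 up an augmented fourth is G##4.
An augmented fourth up from F4 gives B4.
A4: a fourth up reaches D, and 6 semitones makes it D#5.

F#2 A3 G##4 B4 D#5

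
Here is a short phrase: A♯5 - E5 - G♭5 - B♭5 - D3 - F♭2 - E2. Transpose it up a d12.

A#5: a twelfth up reaches E, and 18 semitones makes it E7.
E5: a twelfth up reaches B, and 18 semitones makes it Bb6.
Gb5 up a diminished twelfth is Dbb7.
Bb5 up a diminished twelfth is Fb7.
D3: a twelfth up reaches A, and 18 semitones makes it Ab4.
A diminished twelfth up from Fb2 gives Cbb4.
E2: a twelfth up reaches B, and 18 semitones makes it Bb3.

E7 Bb6 Dbb7 Fb7 Ab4 Cbb4 Bb3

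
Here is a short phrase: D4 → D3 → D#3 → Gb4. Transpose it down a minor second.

D4 becomes C#4
D3 becomes C#3
D#3 becomes C##3
Gb4 becomes F4

C#4 C#3 C##3 F4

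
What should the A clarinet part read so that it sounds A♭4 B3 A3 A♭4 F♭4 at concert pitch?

The A clarinet sounds a minor third below written, so the written part must be a minor third above concert — transpose each note up.
Ab4 to Cb5
B3 to D4
A3 to C4
Ab4 to Cb5
Fb4 to Abb4

Cb5 D4 C4 Cb5 Abb4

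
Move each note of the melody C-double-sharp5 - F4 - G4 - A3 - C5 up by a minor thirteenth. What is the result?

A#6 Db6 Eb6 F5 Ab6

C##5 gives A#6
F4 gives Db6
G4 gives Eb6
A3 gives F5
C5 gives Ab6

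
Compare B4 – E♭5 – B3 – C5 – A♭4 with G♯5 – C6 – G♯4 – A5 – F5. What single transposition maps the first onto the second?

up a major sixth

Take the first pair: B4 → G#5. B to G spans 6 letter names, so the interval is some kind of sixth.
B4 to G#5 is 9 semitones, which makes it a major sixth; the second version is higher, so the direction is up.
Checking another pair — Ab4 → F5 — gives the same interval.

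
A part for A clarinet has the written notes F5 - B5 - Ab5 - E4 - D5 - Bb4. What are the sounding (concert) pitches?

Written C4 on the A clarinet sounds as A3, a minor third lower; apply that shift to every note.
F5 gives D5
B5 gives G#5
Ab5 gives F5
E4 gives C#4
D5 gives B4
Bb4 gives G4

D5 G#5 F5 C#4 B4 G4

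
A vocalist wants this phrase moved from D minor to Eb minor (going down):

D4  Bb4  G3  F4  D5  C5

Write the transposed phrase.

Eb3 Cb4 Ab2 Gb3 Eb4 Db4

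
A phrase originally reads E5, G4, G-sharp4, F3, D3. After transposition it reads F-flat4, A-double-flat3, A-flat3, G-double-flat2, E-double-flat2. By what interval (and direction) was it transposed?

down an augmented seventh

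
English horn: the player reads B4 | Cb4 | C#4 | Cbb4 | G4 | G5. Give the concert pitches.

Written C4 on the English horn sounds as F3, a perfect fifth lower; apply that shift to every note.
B4 becomes E4
Cb4 becomes Fb3
C#4 becomes F#3
Cbb4 becomes Fbb3
G4 becomes C4
G5 becomes C5

E4 Fb3 F#3 Fbb3 C4 C5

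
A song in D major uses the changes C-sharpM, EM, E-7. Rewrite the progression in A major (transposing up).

D major up to A major is a perfect fifth; each chord root moves by that interval while the quality stays the same.
C-sharpM: root C-sharp up a perfect fifth → G#, giving G#M.
EM: root E up a perfect fifth → B, giving BM.
E-7: root E up a perfect fifth → B, giving B-7.

G#M BM B-7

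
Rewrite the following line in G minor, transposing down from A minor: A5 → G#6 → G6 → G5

G5 F#6 F6 F5

From A down to G is a major second; apply that to each pitch.
A5 becomes G5
G#6 becomes F#6
G6 becomes F6
G5 becomes F5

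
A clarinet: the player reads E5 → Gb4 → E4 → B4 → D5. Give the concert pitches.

The A clarinet sounds a minor third below written, so transpose each written note down a minor third.
E5 -> C#5
Gb4 -> Eb4
E4 -> C#4
B4 -> G#4
D5 -> B4

C#5 Eb4 C#4 G#4 B4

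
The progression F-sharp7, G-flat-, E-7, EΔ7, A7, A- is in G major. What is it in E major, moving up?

G major up to E major is a major sixth; each chord root moves by that interval while the quality stays the same.
F-sharp7: root F-sharp up a major sixth → D#, giving D#7.
G-flat-: root G-flat up a major sixth → Eb, giving Eb-.
E-7: root E up a major sixth → C#, giving C#-7.
EΔ7: root E up a major sixth → C#, giving C#Δ7.
A7: root A up a major sixth → F#, giving F#7.
A-: root A up a major sixth → F#, giving F#-.

D#7 Eb- C#-7 C#Δ7 F#7 F#-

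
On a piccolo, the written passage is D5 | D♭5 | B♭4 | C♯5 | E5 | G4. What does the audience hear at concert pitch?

D6 Db6 Bb5 C#6 E6 G5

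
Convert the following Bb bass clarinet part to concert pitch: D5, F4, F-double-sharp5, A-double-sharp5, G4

C4 Eb3 E#4 G##4 F3

The Bb bass clarinet sounds a major ninth below written, so transpose each written note down a major ninth.
D5 to C4
F4 to Eb3
F##5 to E#4
A##5 to G##4
G4 to F3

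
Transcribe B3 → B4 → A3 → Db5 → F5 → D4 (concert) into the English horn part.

F#4 F#5 E4 Ab5 C6 A4

Written C4 sounds as F3 on the English horn, so concert pitches are written a perfect fifth up.
B3 gives F#4
B4 gives F#5
A3 gives E4
Db5 gives Ab5
F5 gives C6
D4 gives A4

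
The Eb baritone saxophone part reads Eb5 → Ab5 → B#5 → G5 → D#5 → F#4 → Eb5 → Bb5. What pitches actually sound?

Written C4 on the Eb baritone saxophone sounds as Eb2, a major thirteenth lower; apply that shift to every note.
Eb5 to Gb3
Ab5 to Cb4
B#5 to D#4
G5 to Bb3
D#5 to F#3
F#4 to A2
Eb5 to Gb3
Bb5 to Db4

Gb3 Cb4 D#4 Bb3 F#3 A2 Gb3 Db4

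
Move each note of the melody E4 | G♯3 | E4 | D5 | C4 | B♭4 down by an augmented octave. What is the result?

E4 to Eb3
G#3 to G2
E4 to Eb3
D5 to Db4
C4 to Cb3
Bb4 to Bbb3

Eb3 G2 Eb3 Db4 Cb3 Bbb3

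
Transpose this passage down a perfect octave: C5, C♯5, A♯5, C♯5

C4 C#4 A#4 C#4

C5 to C4
C#5 to C#4
A#5 to A#4
C#5 to C#4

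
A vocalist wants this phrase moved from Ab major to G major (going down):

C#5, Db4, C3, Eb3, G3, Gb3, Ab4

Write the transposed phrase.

Ab major to G major down is a minor second, so every note moves down by that interval.
C#5 becomes B#4
Db4 becomes C4
C3 becomes B2
Eb3 becomes D3
G3 becomes F#3
Gb3 becomes F3
Ab4 becomes G4

B#4 C4 B2 D3 F#3 F3 G4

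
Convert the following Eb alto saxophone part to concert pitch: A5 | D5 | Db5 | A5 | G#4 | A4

C5 F4 Fb4 C5 B3 C4

The Eb alto saxophone sounds a major sixth below written, so transpose each written note down a major sixth.
A5 → C5
D5 → F4
Db5 → Fb4
A5 → C5
G#4 → B3
A4 → C4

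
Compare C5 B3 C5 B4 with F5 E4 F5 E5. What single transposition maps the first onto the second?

up a perfect fourth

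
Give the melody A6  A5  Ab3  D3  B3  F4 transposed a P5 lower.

D6 D5 Db3 G2 E3 Bb3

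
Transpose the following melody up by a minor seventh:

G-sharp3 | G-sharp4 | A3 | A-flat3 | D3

G#3 to F#4
G#4 to F#5
A3 to G4
Ab3 to Gb4
D3 to C4

F#4 F#5 G4 Gb4 C4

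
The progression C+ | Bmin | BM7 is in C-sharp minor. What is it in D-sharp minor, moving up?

D+ C#min C#M7

C-sharp minor up to D-sharp minor is a major second; each chord root moves by that interval while the quality stays the same.
C+: root C up a major second → D, giving D+.
Bmin: root B up a major second → C#, giving C#min.
BM7: root B up a major second → C#, giving C#M7.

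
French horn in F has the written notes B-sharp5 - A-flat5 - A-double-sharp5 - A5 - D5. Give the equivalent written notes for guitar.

First find concert pitch: the French horn in F sounds a perfect fifth below written, so B-sharp5 A-flat5 A-double-sharp5 A5 D5 sounds E#5 Db5 D##5 D5 G4.
Then write for guitar: it sounds a perfect octave below written, so the part must be a perfect octave above concert.
E#5 → E#6
Db5 → Db6
D##5 → D##6
D5 → D6
G4 → G5

E#6 Db6 D##6 D6 G5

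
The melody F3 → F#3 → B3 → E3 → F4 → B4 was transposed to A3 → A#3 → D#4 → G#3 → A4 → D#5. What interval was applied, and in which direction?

From F3 to A3 is 3 letter names — a third of some quality.
F3 to A3 is 4 semitones, which makes it a major third; the second version is higher, so the direction is up.
Checking another pair — B4 → D#5 — gives the same interval.

up a major third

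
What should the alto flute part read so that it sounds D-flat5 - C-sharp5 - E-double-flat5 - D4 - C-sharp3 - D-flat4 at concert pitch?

Gb5 F#5 Abb5 G4 F#3 Gb4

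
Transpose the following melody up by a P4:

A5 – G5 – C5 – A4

A5 up a perfect fourth is D6.
G5 up a perfect fourth is C6.
A perfect fourth up from C5 gives F5.
A4: a fourth up reaches D, and 5 semitones makes it D5.

D6 C6 F5 D5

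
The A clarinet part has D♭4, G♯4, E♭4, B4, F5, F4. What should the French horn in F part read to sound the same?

F4 B#4 G4 D#5 A5 A4

First find concert pitch: the A clarinet sounds a minor third below written, so D♭4 G♯4 E♭4 B4 F5 F4 sounds Bb3 E#4 C4 G#4 D5 D4.
Then write for French horn in F: it sounds a perfect fifth below written, so the part must be a perfect fifth above concert.
Bb3 → F4
E#4 → B#4
C4 → G4
G#4 → D#5
D5 → A5
D4 → A4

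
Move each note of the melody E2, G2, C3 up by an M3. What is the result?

G#2 B2 E3

E2 → G#2
G2 → B2
C3 → E3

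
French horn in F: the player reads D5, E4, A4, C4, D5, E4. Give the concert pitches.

G4 A3 D4 F3 G4 A3

The French horn in F sounds a perfect fifth below written, so transpose each written note down a perfect fifth.
D5 gives G4
E4 gives A3
A4 gives D4
C4 gives F3
D5 gives G4
E4 gives A3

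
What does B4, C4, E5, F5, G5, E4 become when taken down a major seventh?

C4 Db3 F4 Gb4 Ab4 F3

B4 down a major seventh is C4.
C4 down a major seventh is Db3.
E5: a seventh down reaches F, and 11 semitones makes it F4.
A major seventh down from F5 gives Gb4.
G5 down a major seventh is Ab4.
E4: a seventh down reaches F, and 11 semitones makes it F3.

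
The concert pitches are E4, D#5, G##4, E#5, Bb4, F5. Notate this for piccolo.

The piccolo sounds a perfect octave above written, so the written part must be a perfect octave below concert — transpose each note down.
E4 to E3
D#5 to D#4
G##4 to G##3
E#5 to E#4
Bb4 to Bb3
F5 to F4

E3 D#4 G##3 E#4 Bb3 F4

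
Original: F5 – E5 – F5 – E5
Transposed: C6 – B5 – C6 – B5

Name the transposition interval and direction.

up a perfect fifth

Take the first pair: F5 → C6. F to C spans 5 letter names, so the interval is some kind of fifth.
F5 to C6 is 7 semitones, which makes it a perfect fifth; the second version is higher, so the direction is up.
Checking another pair — E5 → B5 — gives the same interval.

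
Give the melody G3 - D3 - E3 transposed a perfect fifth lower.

G3 to C3
D3 to G2
E3 to A2

C3 G2 A2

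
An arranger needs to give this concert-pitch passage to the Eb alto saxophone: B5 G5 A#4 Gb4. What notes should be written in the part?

G#6 E6 F##5 Eb5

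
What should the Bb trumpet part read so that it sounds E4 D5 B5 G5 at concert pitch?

F#4 E5 C#6 A5

The Bb trumpet sounds a major second below written, so the written part must be a major second above concert — transpose each note up.
E4 → F#4
D5 → E5
B5 → C#6
G5 → A5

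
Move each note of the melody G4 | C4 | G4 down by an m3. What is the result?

E4 A3 E4

A minor third down from G4 gives E4.
C4 down a minor third is A3.
G4: a third down reaches E, and 3 semitones makes it E4.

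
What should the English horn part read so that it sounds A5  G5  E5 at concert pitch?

Written C4 sounds as F3 on the English horn, so concert pitches are written a perfect fifth up.
A5 becomes E6
G5 becomes D6
E5 becomes B5

E6 D6 B5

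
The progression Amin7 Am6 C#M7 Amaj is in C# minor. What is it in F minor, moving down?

C# minor down to F minor is an augmented fifth; each chord root moves by that interval while the quality stays the same.
Amin7: root A down an augmented fifth → Db, giving Dbmin7.
Am6: root A down an augmented fifth → Db, giving Dbm6.
C#M7: root C# down an augmented fifth → F, giving FM7.
Amaj: root A down an augmented fifth → Db, giving Dbmaj.

Dbmin7 Dbm6 FM7 Dbmaj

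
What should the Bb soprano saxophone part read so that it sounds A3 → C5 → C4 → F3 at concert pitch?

B3 D5 D4 G3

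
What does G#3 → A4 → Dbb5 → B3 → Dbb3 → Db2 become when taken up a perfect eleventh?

C#5 D6 Gbb6 E5 Gbb4 Gb3

G#3 becomes C#5
A4 becomes D6
Dbb5 becomes Gbb6
B3 becomes E5
Dbb3 becomes Gbb4
Db2 becomes Gb3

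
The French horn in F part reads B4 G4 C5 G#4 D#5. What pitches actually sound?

E4 C4 F4 C#4 G#4

Written C4 on the French horn in F sounds as F3, a perfect fifth lower; apply that shift to every note.
B4 → E4
G4 → C4
C5 → F4
G#4 → C#4
D#5 → G#4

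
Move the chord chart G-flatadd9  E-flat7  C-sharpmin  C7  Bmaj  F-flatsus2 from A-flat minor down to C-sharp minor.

A-flat minor down to C-sharp minor is a diminished sixth; each chord root moves by that interval while the quality stays the same.
G-flatadd9: root G-flat down a diminished sixth → B, giving Badd9.
E-flat7: root E-flat down a diminished sixth → G#, giving G#7.
C-sharpmin: root C-sharp down a diminished sixth → E##, giving E##min.
C7: root C down a diminished sixth → E#, giving E#7.
Bmaj: root B down a diminished sixth → D##, giving D##maj.
F-flatsus2: root F-flat down a diminished sixth → A, giving Asus2.

Badd9 G#7 E##min E#7 D##maj Asus2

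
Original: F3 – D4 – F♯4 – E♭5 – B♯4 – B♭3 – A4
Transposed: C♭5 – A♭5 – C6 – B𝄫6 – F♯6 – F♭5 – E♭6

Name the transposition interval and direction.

Take the first pair: F3 → Cb5. F to C spans 12 letter names, so the interval is some kind of twelfth.
F3 to Cb5 is 18 semitones, which makes it a diminished twelfth; the second version is higher, so the direction is up.
Checking another pair — A4 → Eb6 — gives the same interval.

up a diminished twelfth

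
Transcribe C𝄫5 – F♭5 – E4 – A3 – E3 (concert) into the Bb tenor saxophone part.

Dbb6 Gb6 F#5 B4 F#4

The Bb tenor saxophone sounds a major ninth below written, so the written part must be a major ninth above concert — transpose each note up.
Cbb5 gives Dbb6
Fb5 gives Gb6
E4 gives F#5
A3 gives B4
E3 gives F#4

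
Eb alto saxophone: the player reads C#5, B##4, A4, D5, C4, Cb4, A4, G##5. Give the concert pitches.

E4 D##4 C4 F4 Eb3 Ebb3 C4 B#4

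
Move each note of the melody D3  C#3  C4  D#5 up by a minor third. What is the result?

D3 -> F3
C#3 -> E3
C4 -> Eb4
D#5 -> F#5

F3 E3 Eb4 F#5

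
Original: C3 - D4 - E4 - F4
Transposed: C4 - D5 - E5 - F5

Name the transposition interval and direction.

up a perfect octave

From C3 to C4 is 8 letter names — an octave of some quality.
C3 to C4 is 12 semitones, which makes it a perfect octave; the second version is higher, so the direction is up.
Checking another pair — F4 → F5 — gives the same interval.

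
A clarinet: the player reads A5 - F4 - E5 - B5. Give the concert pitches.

F#5 D4 C#5 G#5

Written C4 on the A clarinet sounds as A3, a minor third lower; apply that shift to every note.
A5 -> F#5
F4 -> D4
E5 -> C#5
B5 -> G#5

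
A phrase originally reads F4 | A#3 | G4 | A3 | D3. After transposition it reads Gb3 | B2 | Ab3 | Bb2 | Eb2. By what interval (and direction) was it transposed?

down a major seventh

From F4 to Gb3 is 7 letter names — a seventh of some quality.
Gb3 to F4 is 11 semitones, which makes it a major seventh; the second version is lower, so the direction is down.
Checking another pair — D3 → Eb2 — gives the same interval.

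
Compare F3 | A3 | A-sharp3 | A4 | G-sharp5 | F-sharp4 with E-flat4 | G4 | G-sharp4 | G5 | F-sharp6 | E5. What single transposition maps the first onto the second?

Take the first pair: F3 → Eb4. F to E spans 7 letter names, so the interval is some kind of seventh.
F3 to Eb4 is 10 semitones, which makes it a minor seventh; the second version is higher, so the direction is up.
Checking another pair — F#4 → E5 — gives the same interval.

up a minor seventh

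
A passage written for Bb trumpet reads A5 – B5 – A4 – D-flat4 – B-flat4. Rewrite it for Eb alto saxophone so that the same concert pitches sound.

E6 F#6 E5 Ab4 F5

First find concert pitch: the Bb trumpet sounds a major second below written, so A5 B5 A4 D-flat4 B-flat4 sounds G5 A5 G4 Cb4 Ab4.
Then write for Eb alto saxophone: it sounds a major sixth below written, so the part must be a major sixth above concert.
G5 → E6
A5 → F#6
G4 → E5
Cb4 → Ab4
Ab4 → F5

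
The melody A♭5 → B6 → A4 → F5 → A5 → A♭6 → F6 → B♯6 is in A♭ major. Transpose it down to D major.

D5 E#6 D#4 B4 D#5 D6 B5 E##6

A♭ major to D major down is a diminished fifth, so every note moves down by that interval.
Ab5 becomes D5
B6 becomes E#6
A4 becomes D#4
F5 becomes B4
A5 becomes D#5
Ab6 becomes D6
F6 becomes B5
B#6 becomes E##6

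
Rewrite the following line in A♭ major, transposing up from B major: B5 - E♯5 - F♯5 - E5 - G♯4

Ab6 D6 Eb6 Db6 F5

B major to A♭ major up is a diminished seventh, so every note moves up by that interval.
B5 to Ab6
E#5 to D6
F#5 to Eb6
E5 to Db6
G#4 to F5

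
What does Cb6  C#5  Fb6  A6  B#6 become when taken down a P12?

Fb4 F#3 Bbb4 D5 E#5

Cb6 down a perfect twelfth is Fb4.
A perfect twelfth down from C#5 gives F#3.
A perfect twelfth down from Fb6 gives Bbb4.
A6: a twelfth down reaches D, and 19 semitones makes it D5.
B#6: a twelfth down reaches E, and 19 semitones makes it E#5.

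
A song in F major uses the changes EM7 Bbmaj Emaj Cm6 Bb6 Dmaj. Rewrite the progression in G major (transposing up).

F#M7 Cmaj F#maj Dm6 C6 Emaj

F major up to G major is a major second; each chord root moves by that interval while the quality stays the same.
EM7: root E up a major second → F#, giving F#M7.
Bbmaj: root Bb up a major second → C, giving Cmaj.
Emaj: root E up a major second → F#, giving F#maj.
Cm6: root C up a major second → D, giving Dm6.
Bb6: root Bb up a major second → C, giving C6.
Dmaj: root D up a major second → E, giving Emaj.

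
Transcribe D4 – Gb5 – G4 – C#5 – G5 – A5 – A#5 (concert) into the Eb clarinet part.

Written C4 sounds as Eb4 on the Eb clarinet, so concert pitches are written a minor third down.
D4 to B3
Gb5 to Eb5
G4 to E4
C#5 to A#4
G5 to E5
A5 to F#5
A#5 to F##5

B3 Eb5 E4 A#4 E5 F#5 F##5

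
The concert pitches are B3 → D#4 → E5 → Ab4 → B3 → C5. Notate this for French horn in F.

Written C4 sounds as F3 on the French horn in F, so concert pitches are written a perfect fifth up.
B3 -> F#4
D#4 -> A#4
E5 -> B5
Ab4 -> Eb5
B3 -> F#4
C5 -> G5

F#4 A#4 B5 Eb5 F#4 G5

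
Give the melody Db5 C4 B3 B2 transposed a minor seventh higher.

Db5 gives Cb6
C4 gives Bb4
B3 gives A4
B2 gives A3

Cb6 Bb4 A4 A3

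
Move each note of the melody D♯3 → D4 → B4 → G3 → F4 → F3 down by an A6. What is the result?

F2 Fb3 Db4 Bbb2 Abb3 Abb2

D#3 -> F2
D4 -> Fb3
B4 -> Db4
G3 -> Bbb2
F4 -> Abb3
F3 -> Abb2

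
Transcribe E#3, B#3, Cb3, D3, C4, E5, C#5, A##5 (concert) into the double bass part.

E#4 B#4 Cb4 D4 C5 E6 C#6 A##6

The double bass sounds a perfect octave below written, so the written part must be a perfect octave above concert — transpose each note up.
E#3 to E#4
B#3 to B#4
Cb3 to Cb4
D3 to D4
C4 to C5
E5 to E6
C#5 to C#6
A##5 to A##6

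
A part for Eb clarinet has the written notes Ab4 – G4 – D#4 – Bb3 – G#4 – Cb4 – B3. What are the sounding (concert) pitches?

Cb5 Bb4 F#4 Db4 B4 Ebb4 D4

The Eb clarinet sounds a minor third above written, so transpose each written note up a minor third.
Ab4 gives Cb5
G4 gives Bb4
D#4 gives F#4
Bb3 gives Db4
G#4 gives B4
Cb4 gives Ebb4
B3 gives D4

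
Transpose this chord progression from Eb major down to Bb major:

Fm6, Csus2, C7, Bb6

Cm6 Gsus2 G7 F6

Eb major down to Bb major is a perfect fourth; each chord root moves by that interval while the quality stays the same.
Fm6: root F down a perfect fourth → C, giving Cm6.
Csus2: root C down a perfect fourth → G, giving Gsus2.
C7: root C down a perfect fourth → G, giving G7.
Bb6: root Bb down a perfect fourth → F, giving F6.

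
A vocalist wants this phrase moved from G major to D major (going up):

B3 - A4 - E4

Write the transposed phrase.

F#4 E5 B4

From G up to D is a perfect fifth; apply that to each pitch.
B3 becomes F#4
A4 becomes E5
E4 becomes B4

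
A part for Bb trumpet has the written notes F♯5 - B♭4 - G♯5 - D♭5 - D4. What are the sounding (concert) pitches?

Written C4 on the Bb trumpet sounds as Bb3, a major second lower; apply that shift to every note.
F#5 becomes E5
Bb4 becomes Ab4
G#5 becomes F#5
Db5 becomes Cb5
D4 becomes C4

E5 Ab4 F#5 Cb5 C4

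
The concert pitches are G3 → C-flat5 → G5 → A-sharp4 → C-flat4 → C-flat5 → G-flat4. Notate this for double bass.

Written C4 sounds as C3 on the double bass, so concert pitches are written a perfect octave up.
G3 gives G4
Cb5 gives Cb6
G5 gives G6
A#4 gives A#5
Cb4 gives Cb5
Cb5 gives Cb6
Gb4 gives Gb5

G4 Cb6 G6 A#5 Cb5 Cb6 Gb5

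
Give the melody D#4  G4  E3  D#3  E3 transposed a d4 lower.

D#4 down a diminished fourth is A##3.
G4 down a diminished fourth is D#4.
E3: a fourth down reaches B, and 4 semitones makes it B#2.
D#3: a fourth down reaches A, and 4 semitones makes it A##2.
A diminished fourth down from E3 gives B#2.

A##3 D#4 B#2 A##2 B#2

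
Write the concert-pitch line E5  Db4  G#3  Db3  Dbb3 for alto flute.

The alto flute sounds a perfect fourth below written, so the written part must be a perfect fourth above concert — transpose each note up.
E5 gives A5
Db4 gives Gb4
G#3 gives C#4
Db3 gives Gb3
Dbb3 gives Gbb3

A5 Gb4 C#4 Gb3 Gbb3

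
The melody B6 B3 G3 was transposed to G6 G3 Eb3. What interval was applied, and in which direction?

down a major third

From B6 to G6 is 3 letter names — a third of some quality.
G6 to B6 is 4 semitones, which makes it a major third; the second version is lower, so the direction is down.
Checking another pair — G3 → Eb3 — gives the same interval.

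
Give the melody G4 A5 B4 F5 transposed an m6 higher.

A minor sixth up from G4 gives Eb5.
A5 up a minor sixth is F6.
B4: a sixth up reaches G, and 8 semitones makes it G5.
A minor sixth up from F5 gives Db6.

Eb5 F6 G5 Db6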